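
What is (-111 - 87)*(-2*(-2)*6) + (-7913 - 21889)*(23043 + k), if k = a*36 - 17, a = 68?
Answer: -759180900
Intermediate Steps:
k = 2431 (k = 68*36 - 17 = 2448 - 17 = 2431)
(-111 - 87)*(-2*(-2)*6) + (-7913 - 21889)*(23043 + k) = (-111 - 87)*(-2*(-2)*6) + (-7913 - 21889)*(23043 + 2431) = -792*6 - 29802*25474 = -198*24 - 759176148 = -4752 - 759176148 = -759180900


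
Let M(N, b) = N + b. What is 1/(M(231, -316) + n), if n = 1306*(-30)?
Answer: -1/39265 ≈ -2.5468e-5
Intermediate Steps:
n = -39180
1/(M(231, -316) + n) = 1/((231 - 316) - 39180) = 1/(-85 - 39180) = 1/(-39265) = -1/39265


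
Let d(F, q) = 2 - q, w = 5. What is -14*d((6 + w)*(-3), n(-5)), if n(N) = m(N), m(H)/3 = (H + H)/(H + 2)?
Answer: 112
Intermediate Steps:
m(H) = 6*H/(2 + H) (m(H) = 3*((H + H)/(H + 2)) = 3*((2*H)/(2 + H)) = 3*(2*H/(2 + H)) = 6*H/(2 + H))
n(N) = 6*N/(2 + N)
-14*d((6 + w)*(-3), n(-5)) = -14*(2 - 6*(-5)/(2 - 5)) = -14*(2 - 6*(-5)/(-3)) = -14*(2 - 6*(-5)*(-1)/3) = -14*(2 - 1*10) = -14*(2 - 10) = -14*(-8) = 112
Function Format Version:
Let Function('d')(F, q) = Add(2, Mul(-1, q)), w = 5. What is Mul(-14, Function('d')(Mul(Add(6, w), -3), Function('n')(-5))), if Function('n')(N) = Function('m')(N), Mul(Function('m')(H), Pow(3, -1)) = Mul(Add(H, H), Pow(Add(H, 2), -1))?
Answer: 112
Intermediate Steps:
Function('m')(H) = Mul(6, H, Pow(Add(2, H), -1)) (Function('m')(H) = Mul(3, Mul(Add(H, H), Pow(Add(H, 2), -1))) = Mul(3, Mul(Mul(2, H), Pow(Add(2, H), -1))) = Mul(3, Mul(2, H, Pow(Add(2, H), -1))) = Mul(6, H, Pow(Add(2, H), -1)))
Function('n')(N) = Mul(6, N, Pow(Add(2, N), -1))
Mul(-14, Function('d')(Mul(Add(6, w), -3), Function('n')(-5))) = Mul(-14, Add(2, Mul(-1, Mul(6, -5, Pow(Add(2, -5), -1))))) = Mul(-14, Add(2, Mul(-1, Mul(6, -5, Pow(-3, -1))))) = Mul(-14, Add(2, Mul(-1, Mul(6, -5, Rational(-1, 3))))) = Mul(-14, Add(2, Mul(-1, 10))) = Mul(-14, Add(2, -10)) = Mul(-14, -8) = 112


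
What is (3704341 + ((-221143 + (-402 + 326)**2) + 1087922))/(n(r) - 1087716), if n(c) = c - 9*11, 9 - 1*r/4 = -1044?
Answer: -1525632/361201 ≈ -4.2238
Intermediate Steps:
r = 4212 (r = 36 - 4*(-1044) = 36 + 4176 = 4212)
n(c) = -99 + c (n(c) = c - 99 = -99 + c)
(3704341 + ((-221143 + (-402 + 326)**2) + 1087922))/(n(r) - 1087716) = (3704341 + ((-221143 + (-402 + 326)**2) + 1087922))/((-99 + 4212) - 1087716) = (3704341 + ((-221143 + (-76)**2) + 1087922))/(4113 - 1087716) = (3704341 + ((-221143 + 5776) + 1087922))/(-1083603) = (3704341 + (-215367 + 1087922))*(-1/1083603) = (3704341 + 872555)*(-1/1083603) = 4576896*(-1/1083603) = -1525632/361201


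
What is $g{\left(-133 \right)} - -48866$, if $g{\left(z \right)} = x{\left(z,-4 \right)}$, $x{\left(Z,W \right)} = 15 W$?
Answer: $48806$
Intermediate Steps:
$g{\left(z \right)} = -60$ ($g{\left(z \right)} = 15 \left(-4\right) = -60$)
$g{\left(-133 \right)} - -48866 = -60 - -48866 = -60 + 48866 = 48806$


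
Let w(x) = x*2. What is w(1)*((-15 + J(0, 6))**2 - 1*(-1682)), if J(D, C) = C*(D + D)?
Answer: 3814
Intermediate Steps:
J(D, C) = 2*C*D (J(D, C) = C*(2*D) = 2*C*D)
w(x) = 2*x
w(1)*((-15 + J(0, 6))**2 - 1*(-1682)) = (2*1)*((-15 + 2*6*0)**2 - 1*(-1682)) = 2*((-15 + 0)**2 + 1682) = 2*((-15)**2 + 1682) = 2*(225 + 1682) = 2*1907 = 3814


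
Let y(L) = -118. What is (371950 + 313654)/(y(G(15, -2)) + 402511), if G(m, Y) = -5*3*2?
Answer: 685604/402393 ≈ 1.7038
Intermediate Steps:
G(m, Y) = -30 (G(m, Y) = -15*2 = -30)
(371950 + 313654)/(y(G(15, -2)) + 402511) = (371950 + 313654)/(-118 + 402511) = 685604/402393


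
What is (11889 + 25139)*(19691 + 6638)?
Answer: 974910212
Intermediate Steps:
(11889 + 25139)*(19691 + 6638) = 37028*26329 = 974910212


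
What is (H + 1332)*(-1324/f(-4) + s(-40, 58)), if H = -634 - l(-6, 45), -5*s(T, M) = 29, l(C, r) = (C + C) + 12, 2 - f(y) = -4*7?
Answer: -522802/15 ≈ -34853.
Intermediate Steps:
f(y) = 30 (f(y) = 2 - (-4)*7 = 2 - 1*(-28) = 2 + 28 = 30)
l(C, r) = 12 + 2*C (l(C, r) = 2*C + 12 = 12 + 2*C)
s(T, M) = -29/5 (s(T, M) = -⅕*29 = -29/5)
H = -634 (H = -634 - (12 + 2*(-6)) = -634 - (12 - 12) = -634 - 1*0 = -634 + 0 = -634)
(H + 1332)*(-1324/f(-4) + s(-40, 58)) = (-634 + 1332)*(-1324/30 - 29/5) = 698*(-1324*1/30 - 29/5) = 698*(-662/15 - 29/5) = 698*(-749/15) = -522802/15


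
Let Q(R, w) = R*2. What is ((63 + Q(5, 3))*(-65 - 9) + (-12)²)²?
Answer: 27646564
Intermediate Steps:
Q(R, w) = 2*R
((63 + Q(5, 3))*(-65 - 9) + (-12)²)² = ((63 + 2*5)*(-65 - 9) + (-12)²)² = ((63 + 10)*(-74) + 144)² = (73*(-74) + 144)² = (-5402 + 144)² = (-5258)² = 27646564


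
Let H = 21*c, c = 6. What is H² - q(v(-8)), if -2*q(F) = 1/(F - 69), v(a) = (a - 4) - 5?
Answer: 2730671/172 ≈ 15876.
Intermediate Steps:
v(a) = -9 + a (v(a) = (-4 + a) - 5 = -9 + a)
H = 126 (H = 21*6 = 126)
q(F) = -1/(2*(-69 + F)) (q(F) = -1/(2*(F - 69)) = -1/(2*(-69 + F)))
H² - q(v(-8)) = 126² - (-1)/(-138 + 2*(-9 - 8)) = 15876 - (-1)/(-138 + 2*(-17)) = 15876 - (-1)/(-138 - 34) = 15876 - (-1)/(-172) = 15876 - (-1)*(-1)/172 = 15876 - 1*1/172 = 15876 - 1/172 = 2730671/172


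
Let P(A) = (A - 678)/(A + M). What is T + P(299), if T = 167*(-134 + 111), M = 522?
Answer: -3153840/821 ≈ -3841.5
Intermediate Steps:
P(A) = (-678 + A)/(522 + A) (P(A) = (A - 678)/(A + 522) = (-678 + A)/(522 + A))
T = -3841 (T = 167*(-23) = -3841)
T + P(299) = -3841 + (-678 + 299)/(522 + 299) = -3841 - 379/821 = -3153840/821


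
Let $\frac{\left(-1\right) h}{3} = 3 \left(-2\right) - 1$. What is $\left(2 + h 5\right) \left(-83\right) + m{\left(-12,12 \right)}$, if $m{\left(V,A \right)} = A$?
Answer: $-8869$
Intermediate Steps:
$h = 21$ ($h = - 3 \left(3 \left(-2\right) - 1\right) = - 3 \left(-6 - 1\right) = \left(-3\right) \left(-7\right) = 21$)
$\left(2 + h 5\right) \left(-83\right) + m{\left(-12,12 \right)} = \left(2 + 21 \cdot 5\right) \left(-83\right) + 12 = \left(2 + 105\right) \left(-83\right) + 12 = 107 \left(-83\right) + 12 = -8881 + 12 = -8869$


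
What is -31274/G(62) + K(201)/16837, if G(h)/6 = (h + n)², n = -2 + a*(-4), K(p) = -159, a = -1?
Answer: -265233961/206893056 ≈ -1.2820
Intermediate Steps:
n = 2 (n = -2 - 1*(-4) = -2 + 4 = 2)
G(h) = 6*(2 + h)² (G(h) = 6*(h + 2)² = 6*(2 + h)²)
-31274/G(62) + K(201)/16837 = -31274*1/(6*(2 + 62)²) - 159/16837 = -31274/(6*64²) - 159*1/16837 = -31274/(6*4096) - 159/16837 = -31274/24576 - 159/16837 = -31274*1/24576 - 159/16837 = -15637/12288 - 159/16837 = -265233961/206893056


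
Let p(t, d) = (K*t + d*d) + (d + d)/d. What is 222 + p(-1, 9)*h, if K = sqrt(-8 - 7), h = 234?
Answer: 19644 - 234*I*sqrt(15) ≈ 19644.0 - 906.28*I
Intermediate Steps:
K = I*sqrt(15) (K = sqrt(-15) = I*sqrt(15) ≈ 3.873*I)
p(t, d) = 2 + d**2 + I*t*sqrt(15) (p(t, d) = ((I*sqrt(15))*t + d*d) + (d + d)/d = (I*t*sqrt(15) + d**2) + (2*d)/d = (d**2 + I*t*sqrt(15)) + 2 = 2 + d**2 + I*t*sqrt(15))
222 + p(-1, 9)*h = 222 + (2 + 9**2 + I*(-1)*sqrt(15))*234 = 222 + (2 + 81 - I*sqrt(15))*234 = 222 + (83 - I*sqrt(15))*234 = 222 + (19422 - 234*I*sqrt(15)) = 19644 - 234*I*sqrt(15)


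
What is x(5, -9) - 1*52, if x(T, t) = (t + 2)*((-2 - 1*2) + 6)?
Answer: -66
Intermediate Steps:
x(T, t) = 4 + 2*t (x(T, t) = (2 + t)*((-2 - 2) + 6) = (2 + t)*(-4 + 6) = (2 + t)*2 = 4 + 2*t)
x(5, -9) - 1*52 = (4 + 2*(-9)) - 1*52 = (4 - 18) - 52 = -14 - 52 = -66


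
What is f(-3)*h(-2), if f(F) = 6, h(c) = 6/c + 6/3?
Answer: -6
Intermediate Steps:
h(c) = 2 + 6/c (h(c) = 6/c + 6*(⅓) = 6/c + 2 = 2 + 6/c)
f(-3)*h(-2) = 6*(2 + 6/(-2)) = 6*(2 + 6*(-½)) = 6*(2 - 3) = 6*(-1) = -6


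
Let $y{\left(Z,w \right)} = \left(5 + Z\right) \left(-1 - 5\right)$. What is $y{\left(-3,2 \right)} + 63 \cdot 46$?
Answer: $2886$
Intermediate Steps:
$y{\left(Z,w \right)} = -30 - 6 Z$ ($y{\left(Z,w \right)} = \left(5 + Z\right) \left(-6\right) = -30 - 6 Z$)
$y{\left(-3,2 \right)} + 63 \cdot 46 = \left(-30 - -18\right) + 63 \cdot 46 = \left(-30 + 18\right) + 2898 = -12 + 2898 = 2886$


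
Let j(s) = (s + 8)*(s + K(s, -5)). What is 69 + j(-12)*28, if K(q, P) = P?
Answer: 1973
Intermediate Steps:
j(s) = (-5 + s)*(8 + s) (j(s) = (s + 8)*(s - 5) = (8 + s)*(-5 + s) = (-5 + s)*(8 + s))
69 + j(-12)*28 = 69 + (-40 + (-12)**2 + 3*(-12))*28 = 69 + (-40 + 144 - 36)*28 = 69 + 68*28 = 69 + 1904 = 1973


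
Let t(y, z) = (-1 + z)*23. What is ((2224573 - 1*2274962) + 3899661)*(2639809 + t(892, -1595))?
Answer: 10020043792472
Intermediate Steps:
t(y, z) = -23 + 23*z
((2224573 - 1*2274962) + 3899661)*(2639809 + t(892, -1595)) = ((2224573 - 1*2274962) + 3899661)*(2639809 + (-23 + 23*(-1595))) = ((2224573 - 2274962) + 3899661)*(2639809 + (-23 - 36685)) = (-50389 + 3899661)*(2639809 - 36708) = 3849272*2603101 = 10020043792472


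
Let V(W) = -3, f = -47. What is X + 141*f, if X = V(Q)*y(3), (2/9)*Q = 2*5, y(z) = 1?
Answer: -6630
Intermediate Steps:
Q = 45 (Q = 9*(2*5)/2 = (9/2)*10 = 45)
X = -3 (X = -3*1 = -3)
X + 141*f = -3 + 141*(-47) = -3 - 6627 = -6630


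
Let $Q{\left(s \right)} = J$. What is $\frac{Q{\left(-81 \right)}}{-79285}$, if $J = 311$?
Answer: $- \frac{311}{79285} \approx -0.0039226$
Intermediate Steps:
$Q{\left(s \right)} = 311$
$\frac{Q{\left(-81 \right)}}{-79285} = \frac{311}{-79285} = 311 \left(- \frac{1}{79285}\right) = - \frac{311}{79285}$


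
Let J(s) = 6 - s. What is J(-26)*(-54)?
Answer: -1728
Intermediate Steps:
J(-26)*(-54) = (6 - 1*(-26))*(-54) = (6 + 26)*(-54) = 32*(-54) = -1728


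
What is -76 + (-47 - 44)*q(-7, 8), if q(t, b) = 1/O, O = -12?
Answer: -821/12 ≈ -68.417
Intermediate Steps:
q(t, b) = -1/12 (q(t, b) = 1/(-12) = -1/12)
-76 + (-47 - 44)*q(-7, 8) = -76 + (-47 - 44)*(-1/12) = -76 - 91*(-1/12) = -76 + 91/12 = -821/12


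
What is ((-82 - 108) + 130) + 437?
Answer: 377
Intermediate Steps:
((-82 - 108) + 130) + 437 = (-190 + 130) + 437 = -60 + 437 = 377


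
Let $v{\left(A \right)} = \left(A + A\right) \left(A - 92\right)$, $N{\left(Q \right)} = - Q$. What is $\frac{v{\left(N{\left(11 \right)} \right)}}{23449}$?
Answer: $\frac{2266}{23449} \approx 0.096635$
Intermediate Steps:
$v{\left(A \right)} = 2 A \left(-92 + A\right)$
$\frac{v{\left(N{\left(11 \right)} \right)}}{23449} = \frac{2 \left(\left(-1\right) 11\right) \left(-92 - 11\right)}{23449} = 2 \left(-11\right) \left(-92 - 11\right) \frac{1}{23449} = 2 \left(-11\right) \left(-103\right) \frac{1}{23449} = 2266 \cdot \frac{1}{23449} = \frac{2266}{23449}$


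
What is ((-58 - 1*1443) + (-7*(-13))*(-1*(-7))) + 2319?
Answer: 1455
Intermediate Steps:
((-58 - 1*1443) + (-7*(-13))*(-1*(-7))) + 2319 = ((-58 - 1443) + 91*7) + 2319 = (-1501 + 637) + 2319 = -864 + 2319 = 1455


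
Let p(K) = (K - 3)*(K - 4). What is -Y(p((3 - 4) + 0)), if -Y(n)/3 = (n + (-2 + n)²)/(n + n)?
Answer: 129/5 ≈ 25.800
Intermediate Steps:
p(K) = (-4 + K)*(-3 + K) (p(K) = (-3 + K)*(-4 + K) = (-4 + K)*(-3 + K))
Y(n) = -3*(n + (-2 + n)²)/(2*n) (Y(n) = -3*(n + (-2 + n)²)/(n + n) = -3*(n + (-2 + n)²)/(2*n))
-Y(p((3 - 4) + 0)) = -3*(-4 + (12 + ((3 - 4) + 0)² - 7*((3 - 4) + 0))*(3 - (12 + ((3 - 4) + 0)² - 7*((3 - 4) + 0))))/(2*(12 + ((3 - 4) + 0)² - 7*((3 - 4) + 0))) = -3*(-4 + (12 + (-1 + 0)² - 7*(-1 + 0))*(3 - (12 + (-1 + 0)² - 7*(-1 + 0))))/(2*(12 + (-1 + 0)² - 7*(-1 + 0))) = -3*(-4 + (12 + (-1)² - 7*(-1))*(3 - (12 + (-1)² - 7*(-1))))/(2*(12 + (-1)² - 7*(-1))) = -3*(-4 + (12 + 1 + 7)*(3 - (12 + 1 + 7)))/(2*(12 + 1 + 7)) = -3*(-4 + 20*(3 - 1*20))/(2*20) = -3*(-4 + 20*(3 - 20))/(2*20) = -3*(-4 + 20*(-17))/(2*20) = -3*(-4 - 340)/(2*20) = -3*(-344)/(2*20) = -1*(-129/5) = 129/5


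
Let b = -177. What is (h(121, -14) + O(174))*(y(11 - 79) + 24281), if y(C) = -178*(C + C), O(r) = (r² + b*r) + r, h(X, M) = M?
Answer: -17553018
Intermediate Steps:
O(r) = r² - 176*r (O(r) = (r² - 177*r) + r = r² - 176*r)
y(C) = -356*C
(h(121, -14) + O(174))*(y(11 - 79) + 24281) = (-14 + 174*(-176 + 174))*(-356*(11 - 79) + 24281) = (-14 + 174*(-2))*(-356*(-68) + 24281) = (-14 - 348)*(24208 + 24281) = -362*48489 = -17553018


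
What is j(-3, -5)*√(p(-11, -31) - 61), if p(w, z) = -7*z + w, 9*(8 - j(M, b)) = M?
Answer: 25*√145/3 ≈ 100.35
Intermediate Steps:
j(M, b) = 8 - M/9
p(w, z) = w - 7*z
j(-3, -5)*√(p(-11, -31) - 61) = (8 - ⅑*(-3))*√((-11 - 7*(-31)) - 61) = (8 + ⅓)*√((-11 + 217) - 61) = 25*√(206 - 61)/3 = 25*√145/3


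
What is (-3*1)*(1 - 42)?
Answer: 123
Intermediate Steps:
(-3*1)*(1 - 42) = -3*(-41) = 123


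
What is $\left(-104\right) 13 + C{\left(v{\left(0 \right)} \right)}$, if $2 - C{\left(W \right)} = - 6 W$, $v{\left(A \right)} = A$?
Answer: $-1350$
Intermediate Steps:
$C{\left(W \right)} = 2 + 6 W$ ($C{\left(W \right)} = 2 - - 6 W = 2 + 6 W$)
$\left(-104\right) 13 + C{\left(v{\left(0 \right)} \right)} = \left(-104\right) 13 + \left(2 + 6 \cdot 0\right) = -1352 + \left(2 + 0\right) = -1352 + 2 = -1350$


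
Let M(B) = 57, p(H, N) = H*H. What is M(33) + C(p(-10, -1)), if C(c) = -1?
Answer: 56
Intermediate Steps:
p(H, N) = H²
M(33) + C(p(-10, -1)) = 57 - 1 = 56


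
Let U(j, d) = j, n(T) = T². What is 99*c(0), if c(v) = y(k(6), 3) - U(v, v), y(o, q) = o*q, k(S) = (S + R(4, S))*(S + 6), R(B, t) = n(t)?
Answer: 149688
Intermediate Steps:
R(B, t) = t²
k(S) = (6 + S)*(S + S²) (k(S) = (S + S²)*(S + 6) = (S + S²)*(6 + S) = (6 + S)*(S + S²))
c(v) = 1512 - v (c(v) = (6*(6 + 6² + 7*6))*3 - v = (6*(6 + 36 + 42))*3 - v = (6*84)*3 - v = 504*3 - v = 1512 - v)
99*c(0) = 99*(1512 - 1*0) = 99*(1512 + 0) = 99*1512 = 149688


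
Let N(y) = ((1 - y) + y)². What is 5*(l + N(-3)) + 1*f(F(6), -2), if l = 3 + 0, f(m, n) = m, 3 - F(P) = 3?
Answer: 20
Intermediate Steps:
F(P) = 0 (F(P) = 3 - 1*3 = 3 - 3 = 0)
N(y) = 1 (N(y) = 1² = 1)
l = 3
5*(l + N(-3)) + 1*f(F(6), -2) = 5*(3 + 1) + 1*0 = 5*4 + 0 = 20 + 0 = 20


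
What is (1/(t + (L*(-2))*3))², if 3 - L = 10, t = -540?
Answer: 1/248004 ≈ 4.0322e-6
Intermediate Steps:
L = -7 (L = 3 - 1*10 = 3 - 10 = -7)
(1/(t + (L*(-2))*3))² = (1/(-540 - 7*(-2)*3))² = (1/(-540 + 14*3))² = (1/(-540 + 42))² = (1/(-498))² = (-1/498)² = 1/248004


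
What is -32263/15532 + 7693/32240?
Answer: -20924351/11380720 ≈ -1.8386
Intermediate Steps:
-32263/15532 + 7693/32240 = -32263*1/15532 + 7693*(1/32240) = -2933/1412 + 7693/32240 = -20924351/11380720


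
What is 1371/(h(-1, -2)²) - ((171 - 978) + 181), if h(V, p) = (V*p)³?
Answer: 41435/64 ≈ 647.42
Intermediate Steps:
h(V, p) = V³*p³
1371/(h(-1, -2)²) - ((171 - 978) + 181) = 1371/(((-1)³*(-2)³)²) - ((171 - 978) + 181) = 1371/((-1*(-8))²) - (-807 + 181) = 1371/(8²) - 1*(-626) = 1371/64 + 626 = 41435/64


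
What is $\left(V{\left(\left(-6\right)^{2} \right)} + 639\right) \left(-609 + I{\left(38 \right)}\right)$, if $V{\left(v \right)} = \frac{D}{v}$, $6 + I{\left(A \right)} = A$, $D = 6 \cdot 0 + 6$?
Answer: $- \frac{2212795}{6} \approx -3.688 \cdot 10^{5}$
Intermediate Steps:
$D = 6$ ($D = 0 + 6 = 6$)
$I{\left(A \right)} = -6 + A$
$V{\left(v \right)} = \frac{6}{v}$
$\left(V{\left(\left(-6\right)^{2} \right)} + 639\right) \left(-609 + I{\left(38 \right)}\right) = \left(\frac{6}{\left(-6\right)^{2}} + 639\right) \left(-609 + \left(-6 + 38\right)\right) = \left(\frac{6}{36} + 639\right) \left(-609 + 32\right) = \left(6 \cdot \frac{1}{36} + 639\right) \left(-577\right) = \left(\frac{1}{6} + 639\right) \left(-577\right) = \frac{3835}{6} \left(-577\right) = - \frac{2212795}{6}$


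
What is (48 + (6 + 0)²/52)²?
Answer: 400689/169 ≈ 2370.9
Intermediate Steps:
(48 + (6 + 0)²/52)² = (48 + 6²*(1/52))² = (48 + 36*(1/52))² = (48 + 9/13)² = (633/13)² = 400689/169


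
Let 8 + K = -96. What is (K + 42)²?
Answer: 3844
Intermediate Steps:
K = -104 (K = -8 - 96 = -104)
(K + 42)² = (-104 + 42)² = (-62)² = 3844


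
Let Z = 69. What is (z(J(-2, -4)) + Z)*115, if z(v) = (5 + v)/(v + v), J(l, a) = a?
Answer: 63365/8 ≈ 7920.6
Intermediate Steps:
z(v) = (5 + v)/(2*v) (z(v) = (5 + v)/((2*v)) = (5 + v)*(1/(2*v)) = (5 + v)/(2*v))
(z(J(-2, -4)) + Z)*115 = ((1/2)*(5 - 4)/(-4) + 69)*115 = ((1/2)*(-1/4)*1 + 69)*115 = (-1/8 + 69)*115 = (551/8)*115 = 63365/8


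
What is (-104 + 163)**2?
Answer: 3481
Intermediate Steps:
(-104 + 163)**2 = 59**2 = 3481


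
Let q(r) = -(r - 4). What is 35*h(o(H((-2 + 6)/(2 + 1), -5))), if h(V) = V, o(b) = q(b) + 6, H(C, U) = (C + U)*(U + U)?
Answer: -2800/3 ≈ -933.33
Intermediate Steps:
q(r) = 4 - r (q(r) = -(-4 + r) = 4 - r)
H(C, U) = 2*U*(C + U) (H(C, U) = (C + U)*(2*U) = 2*U*(C + U))
o(b) = 10 - b (o(b) = (4 - b) + 6 = 10 - b)
35*h(o(H((-2 + 6)/(2 + 1), -5))) = 35*(10 - 2*(-5)*((-2 + 6)/(2 + 1) - 5)) = 35*(10 - 2*(-5)*(4/3 - 5)) = 35*(10 - 2*(-5)*(-11)/3) = 35*(10 - 1*110/3) = 35*(10 - 110/3) = 35*(-80/3) = -2800/3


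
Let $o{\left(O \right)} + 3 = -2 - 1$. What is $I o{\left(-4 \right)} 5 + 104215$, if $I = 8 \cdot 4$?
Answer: $103255$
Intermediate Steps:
$I = 32$
$o{\left(O \right)} = -6$ ($o{\left(O \right)} = -3 - 3 = -6$)
$I o{\left(-4 \right)} 5 + 104215 = 32 \left(-6\right) 5 + 104215 = \left(-192\right) 5 + 104215 = -960 + 104215 = 103255$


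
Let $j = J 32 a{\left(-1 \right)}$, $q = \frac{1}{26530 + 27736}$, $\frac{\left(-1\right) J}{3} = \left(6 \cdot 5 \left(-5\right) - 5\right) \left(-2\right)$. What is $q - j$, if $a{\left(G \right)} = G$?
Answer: $- \frac{1614956159}{54266} \approx -29760.0$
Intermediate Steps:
$J = -930$ ($J = - 3 \left(6 \cdot 5 \left(-5\right) - 5\right) \left(-2\right) = - 3 \left(30 \left(-5\right) - 5\right) \left(-2\right) = - 3 \left(-150 - 5\right) \left(-2\right) = - 3 \left(\left(-155\right) \left(-2\right)\right) = \left(-3\right) 310 = -930$)
$q = \frac{1}{54266} \approx 1.8428 \cdot 10^{-5}$
$j = 29760$ ($j = \left(-930\right) 32 \left(-1\right) = \left(-29760\right) \left(-1\right) = 29760$)
$q - j = \frac{1}{54266} - 29760 = - \frac{1614956159}{54266}$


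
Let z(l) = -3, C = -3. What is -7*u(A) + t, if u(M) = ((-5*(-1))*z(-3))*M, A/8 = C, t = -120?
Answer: -2640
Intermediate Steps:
A = -24 (A = 8*(-3) = -24)
u(M) = -15*M (u(M) = (-5*(-1)*(-3))*M = (5*(-3))*M = -15*M)
-7*u(A) + t = -(-105)*(-24) - 120 = -7*360 - 120 = -2520 - 120 = -2640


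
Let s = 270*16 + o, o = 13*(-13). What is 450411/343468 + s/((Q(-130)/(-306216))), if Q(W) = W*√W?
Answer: 450411/343468 - 317775654*I*√130/4225 ≈ 1.3114 - 8.5756e+5*I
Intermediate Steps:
o = -169
Q(W) = W^(3/2)
s = 4151 (s = 270*16 - 169 = 4320 - 169 = 4151)
450411/343468 + s/((Q(-130)/(-306216))) = 450411/343468 + 4151/(((-130)^(3/2)/(-306216))) = 450411*(1/343468) + 4151/((-130*I*√130*(-1/306216))) = 450411/343468 + 4151/((65*I*√130/153108)) = 450411/343468 + 4151*(-76554*I*√130/4225) = 450411/343468 - 317775654*I*√130/4225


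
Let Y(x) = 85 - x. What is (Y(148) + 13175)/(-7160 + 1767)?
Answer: -13112/5393 ≈ -2.4313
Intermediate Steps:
(Y(148) + 13175)/(-7160 + 1767) = ((85 - 1*148) + 13175)/(-7160 + 1767) = ((85 - 148) + 13175)/(-5393) = (-63 + 13175)*(-1/5393) = 13112*(-1/5393) = -13112/5393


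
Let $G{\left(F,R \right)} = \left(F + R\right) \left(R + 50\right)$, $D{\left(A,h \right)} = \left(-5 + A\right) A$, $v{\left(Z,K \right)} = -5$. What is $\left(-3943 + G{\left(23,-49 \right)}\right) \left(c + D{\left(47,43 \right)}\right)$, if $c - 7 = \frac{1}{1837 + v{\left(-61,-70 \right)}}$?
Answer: $- \frac{14404267017}{1832} \approx -7.8626 \cdot 10^{6}$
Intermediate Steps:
$D{\left(A,h \right)} = A \left(-5 + A\right)$
$c = \frac{12825}{1832}$ ($c = 7 + \frac{1}{1837 - 5} = 7 + \frac{1}{1832} = \frac{12825}{1832} \approx 7.0005$)
$G{\left(F,R \right)} = \left(50 + R\right) \left(F + R\right)$ ($G{\left(F,R \right)} = \left(F + R\right) \left(50 + R\right) = \left(50 + R\right) \left(F + R\right)$)
$\left(-3943 + G{\left(23,-49 \right)}\right) \left(c + D{\left(47,43 \right)}\right) = \left(-3943 + \left(\left(-49\right)^{2} + 50 \cdot 23 + 50 \left(-49\right) + 23 \left(-49\right)\right)\right) \left(\frac{12825}{1832} + 47 \left(-5 + 47\right)\right) = \left(-3943 + \left(2401 + 1150 - 2450 - 1127\right)\right) \left(\frac{12825}{1832} + 47 \cdot 42\right) = \left(-3943 - 26\right) \left(\frac{12825}{1832} + 1974\right) = \left(-3969\right) \frac{3629193}{1832} = - \frac{14404267017}{1832}$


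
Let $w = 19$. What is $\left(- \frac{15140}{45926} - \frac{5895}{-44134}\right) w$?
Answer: $- \frac{3775822405}{1013449042} \approx -3.7257$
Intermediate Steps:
$\left(- \frac{15140}{45926} - \frac{5895}{-44134}\right) w = \left(- \frac{15140}{45926} - \frac{5895}{-44134}\right) 19 = \left(\left(-15140\right) \frac{1}{45926} - - \frac{5895}{44134}\right) 19 = \left(- \frac{7570}{22963} + \frac{5895}{44134}\right) 19 = \left(- \frac{198727495}{1013449042}\right) 19 = - \frac{3775822405}{1013449042}$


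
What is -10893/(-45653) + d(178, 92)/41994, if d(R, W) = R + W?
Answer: 26098164/106508449 ≈ 0.24503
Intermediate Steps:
-10893/(-45653) + d(178, 92)/41994 = -10893/(-45653) + (178 + 92)/41994 = -10893*(-1/45653) + 270*(1/41994) = 10893/45653 + 15/2333 = 26098164/106508449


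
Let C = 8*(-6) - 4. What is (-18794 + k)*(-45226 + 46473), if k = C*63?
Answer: -27521290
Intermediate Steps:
C = -52 (C = -48 - 4 = -52)
k = -3276 (k = -52*63 = -3276)
(-18794 + k)*(-45226 + 46473) = (-18794 - 3276)*(-45226 + 46473) = -22070*1247 = -27521290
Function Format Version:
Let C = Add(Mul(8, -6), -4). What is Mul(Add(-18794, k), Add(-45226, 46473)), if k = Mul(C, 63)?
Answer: -27521290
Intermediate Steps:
C = -52 (C = Add(-48, -4) = -52)
k = -3276 (k = Mul(-52, 63) = -3276)
Mul(Add(-18794, k), Add(-45226, 46473)) = Mul(Add(-18794, -3276), Add(-45226, 46473)) = Mul(-22070, 1247) = -27521290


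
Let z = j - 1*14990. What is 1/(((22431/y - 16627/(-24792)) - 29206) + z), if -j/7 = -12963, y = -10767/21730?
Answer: 88978488/113477991943 ≈ 0.00078410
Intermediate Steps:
y = -10767/21730 (y = -10767*1/21730 = -10767/21730 ≈ -0.49549)
j = 90741 (j = -7*(-12963) = 90741)
z = 75751 (z = 90741 - 1*14990 = 90741 - 14990 = 75751)
1/(((22431/y - 16627/(-24792)) - 29206) + z) = 1/(((22431/(-10767/21730) - 16627/(-24792)) - 29206) + 75751) = 1/(((22431*(-21730/10767) - 16627*(-1/24792)) - 29206) + 75751) = 1/(((-162475210/3589 + 16627/24792) - 29206) + 75751) = 1/((-4028025732017/88978488 - 29206) + 75751) = 1/(-6626731452545/88978488 + 75751) = 1/(113477991943/88978488) = 88978488/113477991943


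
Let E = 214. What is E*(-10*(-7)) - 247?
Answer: 14733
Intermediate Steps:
E*(-10*(-7)) - 247 = 214*(-10*(-7)) - 247 = 214*70 - 247 = 14980 - 247 = 14733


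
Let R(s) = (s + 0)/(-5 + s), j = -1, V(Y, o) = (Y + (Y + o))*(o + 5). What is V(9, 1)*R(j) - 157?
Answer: -138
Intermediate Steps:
V(Y, o) = (5 + o)*(o + 2*Y) (V(Y, o) = (o + 2*Y)*(5 + o) = (5 + o)*(o + 2*Y))
R(s) = s/(-5 + s)
V(9, 1)*R(j) - 157 = (1² + 5*1 + 10*9 + 2*9*1)*(-1/(-5 - 1)) - 157 = (1 + 5 + 90 + 18)*(-1/(-6)) - 157 = 114*(-1*(-⅙)) - 157 = 114*(⅙) - 157 = 19 - 157 = -138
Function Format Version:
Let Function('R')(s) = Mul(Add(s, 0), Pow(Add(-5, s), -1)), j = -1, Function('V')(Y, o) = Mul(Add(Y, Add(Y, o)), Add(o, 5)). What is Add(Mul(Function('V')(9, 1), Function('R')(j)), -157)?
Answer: -138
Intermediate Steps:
Function('V')(Y, o) = Mul(Add(5, o), Add(o, Mul(2, Y))) (Function('V')(Y, o) = Mul(Add(o, Mul(2, Y)), Add(5, o)) = Mul(Add(5, o), Add(o, Mul(2, Y))))
Function('R')(s) = Mul(s, Pow(Add(-5, s), -1))
Add(Mul(Function('V')(9, 1), Function('R')(j)), -157) = Add(Mul(Add(Pow(1, 2), Mul(5, 1), Mul(10, 9), Mul(2, 9, 1)), Mul(-1, Pow(Add(-5, -1), -1))), -157) = Add(Mul(Add(1, 5, 90, 18), Mul(-1, Pow(-6, -1))), -157) = Add(Mul(114, Mul(-1, Rational(-1, 6))), -157) = Add(Mul(114, Rational(1, 6)), -157) = Add(19, -157) = -138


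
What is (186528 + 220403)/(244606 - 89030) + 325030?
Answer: 50567274211/155576 ≈ 3.2503e+5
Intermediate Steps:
(186528 + 220403)/(244606 - 89030) + 325030 = 406931/155576 + 325030 = 50567274211/155576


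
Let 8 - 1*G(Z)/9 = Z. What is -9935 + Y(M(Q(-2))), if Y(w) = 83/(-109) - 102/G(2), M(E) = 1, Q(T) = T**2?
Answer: -9748835/981 ≈ -9937.7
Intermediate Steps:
G(Z) = 72 - 9*Z
Y(w) = -2600/981 (Y(w) = 83/(-109) - 102/(72 - 9*2) = 83*(-1/109) - 102/(72 - 18) = -83/109 - 102/54 = -83/109 - 102*1/54 = -83/109 - 17/9 = -2600/981)
-9935 + Y(M(Q(-2))) = -9935 - 2600/981 = -9748835/981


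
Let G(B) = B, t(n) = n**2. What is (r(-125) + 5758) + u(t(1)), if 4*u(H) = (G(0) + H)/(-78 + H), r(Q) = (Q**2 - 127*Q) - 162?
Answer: 11425567/308 ≈ 37096.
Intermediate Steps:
r(Q) = -162 + Q**2 - 127*Q
u(H) = H/(4*(-78 + H)) (u(H) = ((0 + H)/(-78 + H))/4 = (H/(-78 + H))/4 = H/(4*(-78 + H)))
(r(-125) + 5758) + u(t(1)) = ((-162 + (-125)**2 - 127*(-125)) + 5758) + (1/4)*1**2/(-78 + 1**2) = ((-162 + 15625 + 15875) + 5758) + (1/4)*1/(-78 + 1) = (31338 + 5758) + (1/4)*1/(-77) = 37096 + (1/4)*1*(-1/77) = 37096 - 1/308 = 11425567/308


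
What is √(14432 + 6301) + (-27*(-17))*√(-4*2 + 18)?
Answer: √20733 + 459*√10 ≈ 1595.5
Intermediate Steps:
√(14432 + 6301) + (-27*(-17))*√(-4*2 + 18) = √20733 + 459*√(-8 + 18) = √20733 + 459*√10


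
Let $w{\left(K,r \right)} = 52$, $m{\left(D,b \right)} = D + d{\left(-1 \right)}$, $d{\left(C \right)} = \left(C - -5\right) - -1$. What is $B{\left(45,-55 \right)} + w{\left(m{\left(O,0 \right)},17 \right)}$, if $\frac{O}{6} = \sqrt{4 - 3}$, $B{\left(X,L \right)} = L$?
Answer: $-3$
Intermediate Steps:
$d{\left(C \right)} = 6 + C$ ($d{\left(C \right)} = \left(C + 5\right) + 1 = \left(5 + C\right) + 1 = 6 + C$)
$O = 6$ ($O = 6 \sqrt{4 - 3} = 6 \sqrt{1} = 6 \cdot 1 = 6$)
$m{\left(D,b \right)} = 5 + D$ ($m{\left(D,b \right)} = D + \left(6 - 1\right) = D + 5 = 5 + D$)
$B{\left(45,-55 \right)} + w{\left(m{\left(O,0 \right)},17 \right)} = -55 + 52 = -3$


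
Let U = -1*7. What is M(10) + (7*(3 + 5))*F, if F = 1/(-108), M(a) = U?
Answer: -203/27 ≈ -7.5185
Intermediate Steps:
U = -7
M(a) = -7
F = -1/108 ≈ -0.0092593
M(10) + (7*(3 + 5))*F = -7 + (7*(3 + 5))*(-1/108) = -7 + (7*8)*(-1/108) = -7 + 56*(-1/108) = -7 - 14/27 = -203/27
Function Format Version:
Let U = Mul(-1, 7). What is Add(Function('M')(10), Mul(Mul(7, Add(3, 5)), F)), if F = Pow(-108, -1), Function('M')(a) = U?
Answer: Rational(-203, 27) ≈ -7.5185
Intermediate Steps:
U = -7
Function('M')(a) = -7
F = Rational(-1, 108) ≈ -0.0092593
Add(Function('M')(10), Mul(Mul(7, Add(3, 5)), F)) = Add(-7, Mul(Mul(7, Add(3, 5)), Rational(-1, 108))) = Add(-7, Mul(Mul(7, 8), Rational(-1, 108))) = Add(-7, Mul(56, Rational(-1, 108))) = Add(-7, Rational(-14, 27)) = Rational(-203, 27)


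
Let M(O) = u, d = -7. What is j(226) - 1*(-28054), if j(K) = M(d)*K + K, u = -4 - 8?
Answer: 25568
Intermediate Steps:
u = -12
M(O) = -12
j(K) = -11*K (j(K) = -12*K + K = -11*K)
j(226) - 1*(-28054) = -11*226 - 1*(-28054) = -2486 + 28054 = 25568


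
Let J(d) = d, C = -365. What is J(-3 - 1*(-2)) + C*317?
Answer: -115706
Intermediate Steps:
J(-3 - 1*(-2)) + C*317 = (-3 - 1*(-2)) - 365*317 = (-3 + 2) - 115705 = -1 - 115705 = -115706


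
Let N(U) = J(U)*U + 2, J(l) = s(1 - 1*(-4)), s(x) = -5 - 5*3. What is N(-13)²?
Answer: 68644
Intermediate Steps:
s(x) = -20 (s(x) = -5 - 15 = -20)
J(l) = -20
N(U) = 2 - 20*U (N(U) = -20*U + 2 = 2 - 20*U)
N(-13)² = (2 - 20*(-13))² = (2 + 260)² = 262² = 68644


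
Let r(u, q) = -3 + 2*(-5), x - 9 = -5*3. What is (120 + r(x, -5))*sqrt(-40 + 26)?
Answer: 107*I*sqrt(14) ≈ 400.36*I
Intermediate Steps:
x = -6 (x = 9 - 5*3 = 9 - 15 = -6)
r(u, q) = -13 (r(u, q) = -3 - 10 = -13)
(120 + r(x, -5))*sqrt(-40 + 26) = (120 - 13)*sqrt(-40 + 26) = 107*sqrt(-14) = 107*(I*sqrt(14)) = 107*I*sqrt(14)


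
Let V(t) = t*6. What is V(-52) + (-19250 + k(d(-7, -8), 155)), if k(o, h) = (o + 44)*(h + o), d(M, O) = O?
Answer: -14270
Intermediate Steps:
V(t) = 6*t
k(o, h) = (44 + o)*(h + o)
V(-52) + (-19250 + k(d(-7, -8), 155)) = 6*(-52) + (-19250 + ((-8)² + 44*155 + 44*(-8) + 155*(-8))) = -312 + (-19250 + (64 + 6820 - 352 - 1240)) = -312 + (-19250 + 5292) = -312 - 13958 = -14270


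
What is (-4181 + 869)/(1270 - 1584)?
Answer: 1656/157 ≈ 10.548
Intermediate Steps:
(-4181 + 869)/(1270 - 1584) = -3312/(-314) = -3312*(-1/314) = 1656/157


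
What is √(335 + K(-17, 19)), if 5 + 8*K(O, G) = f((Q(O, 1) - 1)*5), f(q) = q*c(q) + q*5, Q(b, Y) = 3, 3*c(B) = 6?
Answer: 3*√610/4 ≈ 18.524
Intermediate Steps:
c(B) = 2 (c(B) = (⅓)*6 = 2)
f(q) = 7*q (f(q) = q*2 + q*5 = 2*q + 5*q = 7*q)
K(O, G) = 65/8 (K(O, G) = -5/8 + (7*((3 - 1)*5))/8 = -5/8 + (7*(2*5))/8 = -5/8 + (7*10)/8 = -5/8 + (⅛)*70 = -5/8 + 35/4 = 65/8)
√(335 + K(-17, 19)) = √(335 + 65/8) = √(2745/8) = 3*√610/4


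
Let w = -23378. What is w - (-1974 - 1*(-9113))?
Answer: -30517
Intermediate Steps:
w - (-1974 - 1*(-9113)) = -23378 - (-1974 - 1*(-9113)) = -23378 - (-1974 + 9113) = -23378 - 1*7139 = -23378 - 7139 = -30517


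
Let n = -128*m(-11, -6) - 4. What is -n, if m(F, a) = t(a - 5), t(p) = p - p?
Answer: 4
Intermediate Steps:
t(p) = 0
m(F, a) = 0
n = -4 (n = -128*0 - 4 = 0 - 4 = -4)
-n = -1*(-4) = 4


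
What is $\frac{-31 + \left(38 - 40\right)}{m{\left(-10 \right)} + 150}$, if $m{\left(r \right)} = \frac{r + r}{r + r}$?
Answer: $- \frac{33}{151} \approx -0.21854$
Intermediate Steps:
$m{\left(r \right)} = 1$ ($m{\left(r \right)} = \frac{2 r}{2 r} = 2 r \frac{1}{2 r} = 1$)
$\frac{-31 + \left(38 - 40\right)}{m{\left(-10 \right)} + 150} = \frac{-31 + \left(38 - 40\right)}{1 + 150} = \frac{-31 + \left(38 - 40\right)}{151} = \left(-31 - 2\right) \frac{1}{151} = \left(-33\right) \frac{1}{151} = - \frac{33}{151}$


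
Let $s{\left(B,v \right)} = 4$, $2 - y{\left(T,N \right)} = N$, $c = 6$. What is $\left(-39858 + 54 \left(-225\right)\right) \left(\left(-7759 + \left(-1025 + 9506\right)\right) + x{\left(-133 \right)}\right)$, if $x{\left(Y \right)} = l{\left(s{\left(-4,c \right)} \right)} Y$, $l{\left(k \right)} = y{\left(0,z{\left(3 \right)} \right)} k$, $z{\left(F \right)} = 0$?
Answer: $17786736$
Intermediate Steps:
$y{\left(T,N \right)} = 2 - N$
$l{\left(k \right)} = 2 k$ ($l{\left(k \right)} = \left(2 - 0\right) k = \left(2 + 0\right) k = 2 k$)
$x{\left(Y \right)} = 8 Y$ ($x{\left(Y \right)} = 2 \cdot 4 Y = 8 Y$)
$\left(-39858 + 54 \left(-225\right)\right) \left(\left(-7759 + \left(-1025 + 9506\right)\right) + x{\left(-133 \right)}\right) = \left(-39858 + 54 \left(-225\right)\right) \left(\left(-7759 + \left(-1025 + 9506\right)\right) + 8 \left(-133\right)\right) = \left(-39858 - 12150\right) \left(\left(-7759 + 8481\right) - 1064\right) = - 52008 \left(722 - 1064\right) = \left(-52008\right) \left(-342\right) = 17786736$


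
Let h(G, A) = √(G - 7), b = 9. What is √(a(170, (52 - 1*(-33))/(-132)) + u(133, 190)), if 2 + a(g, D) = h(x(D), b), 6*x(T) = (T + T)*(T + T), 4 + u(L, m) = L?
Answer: √(553212 + 11*I*√1054362)/66 ≈ 11.27 + 0.11504*I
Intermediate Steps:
u(L, m) = -4 + L
x(T) = 2*T²/3 (x(T) = ((T + T)*(T + T))/6 = ((2*T)*(2*T))/6 = (4*T²)/6 = 2*T²/3)
h(G, A) = √(-7 + G)
a(g, D) = -2 + √(-7 + 2*D²/3)
√(a(170, (52 - 1*(-33))/(-132)) + u(133, 190)) = √((-2 + √(-63 + 6*((52 - 1*(-33))/(-132))²)/3) + (-4 + 133)) = √((-2 + √(-63 + 6*((52 + 33)*(-1/132))²)/3) + 129) = √((-2 + √(-63 + 6*(85*(-1/132))²)/3) + 129) = √((-2 + √(-63 + 6*(-85/132)²)/3) + 129) = √((-2 + √(-63 + 6*(7225/17424))/3) + 129) = √((-2 + √(-63 + 7225/2904)/3) + 129) = √((-2 + √(-175727/2904)/3) + 129) = √((-2 + (I*√1054362/132)/3) + 129) = √((-2 + I*√1054362/396) + 129) = √(127 + I*√1054362/396)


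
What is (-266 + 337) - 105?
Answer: -34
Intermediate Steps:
(-266 + 337) - 105 = 71 - 105 = -34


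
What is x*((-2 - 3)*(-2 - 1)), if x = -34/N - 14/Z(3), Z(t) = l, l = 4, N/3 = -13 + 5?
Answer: -125/4 ≈ -31.250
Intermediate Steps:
N = -24 (N = 3*(-13 + 5) = 3*(-8) = -24)
Z(t) = 4
x = -25/12 (x = -34/(-24) - 14/4 = -34*(-1/24) - 14*¼ = 17/12 - 7/2 = -25/12 ≈ -2.0833)
x*((-2 - 3)*(-2 - 1)) = -25*(-2 - 3)*(-2 - 1)/12 = -(-125)*(-3)/12 = -25/12*15 = -125/4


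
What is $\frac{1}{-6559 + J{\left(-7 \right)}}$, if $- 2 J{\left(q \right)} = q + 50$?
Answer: $- \frac{2}{13161} \approx -0.00015196$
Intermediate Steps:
$J{\left(q \right)} = -25 - \frac{q}{2}$ ($J{\left(q \right)} = - \frac{q + 50}{2} = - \frac{50 + q}{2} = -25 - \frac{q}{2}$)
$\frac{1}{-6559 + J{\left(-7 \right)}} = \frac{1}{-6559 - \frac{43}{2}} = \frac{1}{- \frac{13161}{2}} = - \frac{2}{13161}$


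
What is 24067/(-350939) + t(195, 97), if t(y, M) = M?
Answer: 34017016/350939 ≈ 96.931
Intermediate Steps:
24067/(-350939) + t(195, 97) = 24067/(-350939) + 97 = 24067*(-1/350939) + 97 = -24067/350939 + 97 = 34017016/350939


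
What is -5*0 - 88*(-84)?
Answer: 7392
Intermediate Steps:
-5*0 - 88*(-84) = 0 + 7392 = 7392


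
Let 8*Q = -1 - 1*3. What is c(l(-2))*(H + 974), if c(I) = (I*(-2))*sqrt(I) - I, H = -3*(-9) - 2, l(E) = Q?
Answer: 999/2 + 999*I*sqrt(2)/2 ≈ 499.5 + 706.4*I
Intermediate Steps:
Q = -1/2 (Q = (-1 - 1*3)/8 = (-1 - 3)/8 = (1/8)*(-4) = -1/2 ≈ -0.50000)
l(E) = -1/2
H = 25 (H = 27 - 2 = 25)
c(I) = -I - 2*I**(3/2) (c(I) = (-2*I)*sqrt(I) - I = -2*I**(3/2) - I = -I - 2*I**(3/2))
c(l(-2))*(H + 974) = (-1*(-1/2) - (-1)*I*sqrt(2)/2)*(25 + 974) = (1/2 - (-1)*I*sqrt(2)/2)*999 = (1/2 + I*sqrt(2)/2)*999 = 999/2 + 999*I*sqrt(2)/2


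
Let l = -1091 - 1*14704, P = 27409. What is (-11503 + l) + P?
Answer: 111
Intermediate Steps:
l = -15795 (l = -1091 - 14704 = -15795)
(-11503 + l) + P = (-11503 - 15795) + 27409 = -27298 + 27409 = 111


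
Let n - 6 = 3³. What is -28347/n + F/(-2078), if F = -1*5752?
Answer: -889625/1039 ≈ -856.23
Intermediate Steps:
F = -5752
n = 33 (n = 6 + 3³ = 6 + 27 = 33)
-28347/n + F/(-2078) = -28347/33 - 5752/(-2078) = -28347*1/33 - 5752*(-1/2078) = -859 + 2876/1039 = -889625/1039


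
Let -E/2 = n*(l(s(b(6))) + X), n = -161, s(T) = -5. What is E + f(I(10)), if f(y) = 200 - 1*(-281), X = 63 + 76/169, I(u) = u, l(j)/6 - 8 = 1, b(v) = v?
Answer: 6472667/169 ≈ 38300.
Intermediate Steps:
l(j) = 54 (l(j) = 48 + 6*1 = 48 + 6 = 54)
X = 10723/169 (X = 63 + 76*(1/169) = 63 + 76/169 = 10723/169 ≈ 63.450)
f(y) = 481 (f(y) = 200 + 281 = 481)
E = 6391378/169 (E = -(-322)*(54 + 10723/169) = -(-322)*19849/169 = -2*(-3195689/169) = 6391378/169 ≈ 37819.)
E + f(I(10)) = 6391378/169 + 481 = 6472667/169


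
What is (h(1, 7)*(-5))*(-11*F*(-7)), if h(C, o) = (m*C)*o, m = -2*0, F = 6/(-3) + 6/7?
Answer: 0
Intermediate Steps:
F = -8/7 (F = 6*(-1/3) + 6*(1/7) = -2 + 6/7 = -8/7 ≈ -1.1429)
m = 0
h(C, o) = 0 (h(C, o) = (0*C)*o = 0*o = 0)
(h(1, 7)*(-5))*(-11*F*(-7)) = (0*(-5))*(-11*(-8/7)*(-7)) = 0*((88/7)*(-7)) = 0*(-88) = 0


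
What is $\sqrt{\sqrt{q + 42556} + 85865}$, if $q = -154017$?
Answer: $\sqrt{85865 + i \sqrt{111461}} \approx 293.03 + 0.5697 i$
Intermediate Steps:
$\sqrt{\sqrt{q + 42556} + 85865} = \sqrt{\sqrt{-154017 + 42556} + 85865} = \sqrt{\sqrt{-111461} + 85865} = \sqrt{i \sqrt{111461} + 85865} = \sqrt{85865 + i \sqrt{111461}}$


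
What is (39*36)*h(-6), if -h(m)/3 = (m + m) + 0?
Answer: 50544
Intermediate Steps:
h(m) = -6*m (h(m) = -3*((m + m) + 0) = -3*(2*m + 0) = -6*m)
(39*36)*h(-6) = (39*36)*(-6*(-6)) = 1404*36 = 50544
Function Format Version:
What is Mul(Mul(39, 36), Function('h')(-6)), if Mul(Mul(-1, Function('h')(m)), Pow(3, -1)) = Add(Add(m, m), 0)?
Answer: 50544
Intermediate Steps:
Function('h')(m) = Mul(-6, m) (Function('h')(m) = Mul(-3, Add(Add(m, m), 0)) = Mul(-3, Add(Mul(2, m), 0)) = Mul(-3, Mul(2, m)) = Mul(-6, m))
Mul(Mul(39, 36), Function('h')(-6)) = Mul(Mul(39, 36), Mul(-6, -6)) = Mul(1404, 36) = 50544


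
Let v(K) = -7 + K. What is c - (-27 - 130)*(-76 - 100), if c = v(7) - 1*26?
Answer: -27658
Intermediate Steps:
c = -26 (c = (-7 + 7) - 1*26 = 0 - 26 = -26)
c - (-27 - 130)*(-76 - 100) = -26 - (-27 - 130)*(-76 - 100) = -26 - (-157)*(-176) = -26 - 1*27632 = -26 - 27632 = -27658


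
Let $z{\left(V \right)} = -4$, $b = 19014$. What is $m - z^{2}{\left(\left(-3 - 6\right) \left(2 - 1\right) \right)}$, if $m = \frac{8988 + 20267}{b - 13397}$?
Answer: $- \frac{60617}{5617} \approx -10.792$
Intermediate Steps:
$m = \frac{29255}{5617}$ ($m = \frac{8988 + 20267}{19014 - 13397} = \frac{29255}{5617} \approx 5.2083$)
$m - z^{2}{\left(\left(-3 - 6\right) \left(2 - 1\right) \right)} = \frac{29255}{5617} - \left(-4\right)^{2} = \frac{29255}{5617} - 16 = - \frac{60617}{5617}$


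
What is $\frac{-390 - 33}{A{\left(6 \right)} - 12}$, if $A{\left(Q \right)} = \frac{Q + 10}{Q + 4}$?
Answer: $\frac{2115}{52} \approx 40.673$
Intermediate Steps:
$A{\left(Q \right)} = \frac{10 + Q}{4 + Q}$
$\frac{-390 - 33}{A{\left(6 \right)} - 12} = \frac{-390 - 33}{\frac{10 + 6}{4 + 6} - 12} = - \frac{423}{\frac{1}{10} \cdot 16 - 12} = - \frac{423}{\frac{8}{5} - 12} = - \frac{423}{- \frac{52}{5}} = \left(-423\right) \left(- \frac{5}{52}\right) = \frac{2115}{52}$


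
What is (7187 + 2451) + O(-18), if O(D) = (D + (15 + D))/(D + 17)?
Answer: 9659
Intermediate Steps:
O(D) = (15 + 2*D)/(17 + D)
(7187 + 2451) + O(-18) = (7187 + 2451) + (15 + 2*(-18))/(17 - 18) = 9638 + (15 - 36)/(-1) = 9638 - 1*(-21) = 9638 + 21 = 9659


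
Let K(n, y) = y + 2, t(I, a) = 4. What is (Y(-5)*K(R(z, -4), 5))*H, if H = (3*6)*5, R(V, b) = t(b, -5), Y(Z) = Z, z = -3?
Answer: -3150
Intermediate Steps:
R(V, b) = 4
H = 90 (H = 18*5 = 90)
K(n, y) = 2 + y
(Y(-5)*K(R(z, -4), 5))*H = -5*(2 + 5)*90 = -5*7*90 = -35*90 = -3150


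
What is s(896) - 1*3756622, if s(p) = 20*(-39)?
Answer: -3757402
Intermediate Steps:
s(p) = -780
s(896) - 1*3756622 = -780 - 1*3756622 = -780 - 3756622 = -3757402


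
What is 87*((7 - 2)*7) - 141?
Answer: 2904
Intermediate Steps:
87*((7 - 2)*7) - 141 = 87*(5*7) - 141 = 87*35 - 141 = 3045 - 141 = 2904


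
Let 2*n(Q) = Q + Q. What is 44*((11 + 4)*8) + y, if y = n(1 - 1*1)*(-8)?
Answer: 5280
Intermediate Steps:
n(Q) = Q (n(Q) = (Q + Q)/2 = (2*Q)/2 = Q)
y = 0 (y = (1 - 1*1)*(-8) = (1 - 1)*(-8) = 0*(-8) = 0)
44*((11 + 4)*8) + y = 44*((11 + 4)*8) + 0 = 44*(15*8) + 0 = 44*120 + 0 = 5280 + 0 = 5280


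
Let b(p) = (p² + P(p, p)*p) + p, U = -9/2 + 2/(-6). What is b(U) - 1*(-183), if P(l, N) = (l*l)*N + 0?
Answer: 968461/1296 ≈ 747.27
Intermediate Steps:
P(l, N) = N*l² (P(l, N) = l²*N + 0 = N*l² + 0 = N*l²)
U = -29/6 (U = -9*½ + 2*(-⅙) = -9/2 - ⅓ = -29/6 ≈ -4.8333)
b(p) = p + p² + p⁴ (b(p) = (p² + (p*p²)*p) + p = (p² + p³*p) + p = (p² + p⁴) + p = p + p² + p⁴)
b(U) - 1*(-183) = -29*(1 - 29/6 + (-29/6)³)/6 - 1*(-183) = -29*(1 - 29/6 - 24389/216)/6 + 183 = -29/6*(-25217/216) + 183 = 731293/1296 + 183 = 968461/1296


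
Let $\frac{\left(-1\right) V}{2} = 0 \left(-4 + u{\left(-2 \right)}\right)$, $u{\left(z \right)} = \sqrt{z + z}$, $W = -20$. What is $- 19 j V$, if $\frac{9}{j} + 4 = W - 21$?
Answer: $0$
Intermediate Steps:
$j = - \frac{1}{5}$ ($j = \frac{9}{-4 - 41} = \frac{9}{-45} = 9 \left(- \frac{1}{45}\right) = - \frac{1}{5} \approx -0.2$)
$u{\left(z \right)} = \sqrt{2} \sqrt{z}$ ($u{\left(z \right)} = \sqrt{2 z} = \sqrt{2} \sqrt{z}$)
$V = 0$ ($V = - 2 \cdot 0 \left(-4 + \sqrt{2} \sqrt{-2}\right) = - 2 \cdot 0 \left(-4 + \sqrt{2} i \sqrt{2}\right) = - 2 \cdot 0 \left(-4 + 2 i\right) = \left(-2\right) 0 = 0$)
$- 19 j V = \left(-19\right) \left(- \frac{1}{5}\right) 0 = \frac{19}{5} \cdot 0 = 0$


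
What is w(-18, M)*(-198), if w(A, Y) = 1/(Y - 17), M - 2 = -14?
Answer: 198/29 ≈ 6.8276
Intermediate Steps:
M = -12 (M = 2 - 14 = -12)
w(A, Y) = 1/(-17 + Y)
w(-18, M)*(-198) = -198/(-17 - 12) = -198/(-29) = -1/29*(-198) = 198/29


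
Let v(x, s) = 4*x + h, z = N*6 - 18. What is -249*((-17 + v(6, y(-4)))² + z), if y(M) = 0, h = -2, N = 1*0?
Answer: -1743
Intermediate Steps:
N = 0
z = -18 (z = 0*6 - 18 = 0 - 18 = -18)
v(x, s) = -2 + 4*x (v(x, s) = 4*x - 2 = -2 + 4*x)
-249*((-17 + v(6, y(-4)))² + z) = -249*((-17 + (-2 + 4*6))² - 18) = -249*((-17 + (-2 + 24))² - 18) = -249*((-17 + 22)² - 18) = -249*(5² - 18) = -249*(25 - 18) = -249*7 = -1743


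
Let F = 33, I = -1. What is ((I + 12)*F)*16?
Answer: 5808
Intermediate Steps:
((I + 12)*F)*16 = ((-1 + 12)*33)*16 = (11*33)*16 = 363*16 = 5808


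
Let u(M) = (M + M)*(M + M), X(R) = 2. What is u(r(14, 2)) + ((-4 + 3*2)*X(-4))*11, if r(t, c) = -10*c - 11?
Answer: 3888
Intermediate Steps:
r(t, c) = -11 - 10*c
u(M) = 4*M² (u(M) = (2*M)*(2*M) = 4*M²)
u(r(14, 2)) + ((-4 + 3*2)*X(-4))*11 = 4*(-11 - 10*2)² + ((-4 + 3*2)*2)*11 = 4*(-11 - 20)² + ((-4 + 6)*2)*11 = 4*(-31)² + (2*2)*11 = 4*961 + 4*11 = 3844 + 44 = 3888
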